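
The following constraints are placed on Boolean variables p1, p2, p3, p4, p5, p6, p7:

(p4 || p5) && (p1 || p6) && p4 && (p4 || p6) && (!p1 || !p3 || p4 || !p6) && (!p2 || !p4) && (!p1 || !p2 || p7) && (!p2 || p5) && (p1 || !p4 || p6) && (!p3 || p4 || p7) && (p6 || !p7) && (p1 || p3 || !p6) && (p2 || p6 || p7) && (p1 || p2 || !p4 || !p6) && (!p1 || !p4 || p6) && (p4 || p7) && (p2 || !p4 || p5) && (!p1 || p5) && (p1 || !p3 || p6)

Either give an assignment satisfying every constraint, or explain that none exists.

p1 = True; p2 = False; p3 = False; p4 = True; p5 = True; p6 = True; p7 = False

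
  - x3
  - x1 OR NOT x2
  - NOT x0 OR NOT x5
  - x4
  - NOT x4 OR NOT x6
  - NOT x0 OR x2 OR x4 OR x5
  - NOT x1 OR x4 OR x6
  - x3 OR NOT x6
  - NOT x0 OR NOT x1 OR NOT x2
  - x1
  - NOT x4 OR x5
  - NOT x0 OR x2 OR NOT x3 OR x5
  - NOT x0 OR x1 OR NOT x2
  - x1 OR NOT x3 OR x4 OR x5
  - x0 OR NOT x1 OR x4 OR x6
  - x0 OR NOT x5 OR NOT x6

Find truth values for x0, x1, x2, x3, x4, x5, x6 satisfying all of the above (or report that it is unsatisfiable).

x0 = False, x1 = True, x2 = True, x3 = True, x4 = True, x5 = True, x6 = False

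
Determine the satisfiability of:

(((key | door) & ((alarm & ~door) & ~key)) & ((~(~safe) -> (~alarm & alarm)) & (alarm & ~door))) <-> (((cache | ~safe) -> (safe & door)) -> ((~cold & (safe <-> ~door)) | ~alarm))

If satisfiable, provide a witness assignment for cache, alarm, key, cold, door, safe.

cache=T; alarm=T; key=T; cold=T; door=T; safe=T

  (((key | door) & ((alarm & ~door) & ~key)) & ((~(~safe) -> (~alarm & alarm)) & (alarm & ~door))) <-> (((cache | ~safe) -> (safe & door)) -> ((~cold & (safe <-> ~door)) | ~alarm)) = True
    ((key | door) & ((alarm & ~door) & ~key)) & ((~(~safe) -> (~alarm & alarm)) & (alarm & ~door)) = False
      (key | door) & ((alarm & ~door) & ~key) = False
        key | door = True
        (alarm & ~door) & ~key = False
          alarm & ~door = False
            ~door = False
          ~key = False
      (~(~safe) -> (~alarm & alarm)) & (alarm & ~door) = False
        ~(~safe) -> (~alarm & alarm) = False
          ~(~safe) = True
            ~safe = False
          ~alarm & alarm = False
            ~alarm = False
        alarm & ~door = False
          ~door = False
    ((cache | ~safe) -> (safe & door)) -> ((~cold & (safe <-> ~door)) | ~alarm) = False
      (cache | ~safe) -> (safe & door) = True
        cache | ~safe = True
          ~safe = False
        safe & door = True
      (~cold & (safe <-> ~door)) | ~alarm = False
        ~cold & (safe <-> ~door) = False
          ~cold = False
          safe <-> ~door = False
            ~door = False
        ~alarm = False
The formula evaluates to True.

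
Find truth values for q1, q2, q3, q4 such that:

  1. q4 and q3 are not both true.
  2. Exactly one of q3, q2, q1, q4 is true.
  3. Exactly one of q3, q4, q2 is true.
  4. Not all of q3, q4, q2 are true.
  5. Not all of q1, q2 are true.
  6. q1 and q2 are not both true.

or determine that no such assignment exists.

q1=F, q2=F, q3=T, q4=F

  (1) q4=F, q3=T — not both ✓
  (2) {q3, q2, q1, q4}: 1 true — exactly one ✓
  (3) {q3, q4, q2}: 1 true — exactly one ✓
  (4) {q3, q4, q2}: 1/3 true — not all ✓
  (5) {q1, q2}: 0/2 true — not all ✓
  (6) q1=F, q2=F — not both ✓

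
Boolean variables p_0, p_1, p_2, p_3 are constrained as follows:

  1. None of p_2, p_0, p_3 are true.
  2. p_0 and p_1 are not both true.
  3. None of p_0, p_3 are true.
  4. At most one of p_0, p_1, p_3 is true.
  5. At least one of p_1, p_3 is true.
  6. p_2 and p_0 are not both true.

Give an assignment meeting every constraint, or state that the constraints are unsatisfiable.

p_0 = False; p_1 = True; p_2 = False; p_3 = False

  (1) {p_2, p_0, p_3}: 0 true — none ✓
  (2) p_0=F, p_1=T — not both ✓
  (3) {p_0, p_3}: 0 true — none ✓
  (4) {p_0, p_1, p_3}: 1 true — at most one ✓
  (5) {p_1, p_3}: 1 true — at least one ✓
  (6) p_2=F, p_0=F — not both ✓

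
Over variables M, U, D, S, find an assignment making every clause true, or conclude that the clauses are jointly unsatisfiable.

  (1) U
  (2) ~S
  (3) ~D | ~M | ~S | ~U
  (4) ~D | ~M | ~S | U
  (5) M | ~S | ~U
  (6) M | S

Unit clause (U) forces U = True.
Unit clause (~S) forces S = False.
In (M | S) only M is left, so M = True.
Set D = True.
Check each clause:
  (U): U holds.
  (~S): ~S holds.
  (~D | ~M | ~S | ~U): ~S holds.
  (~D | ~M | ~S | U): ~S holds.
  (M | ~S | ~U): M holds.
  (M | S): M holds.
All clauses satisfied.

M=T; U=T; D=T; S=F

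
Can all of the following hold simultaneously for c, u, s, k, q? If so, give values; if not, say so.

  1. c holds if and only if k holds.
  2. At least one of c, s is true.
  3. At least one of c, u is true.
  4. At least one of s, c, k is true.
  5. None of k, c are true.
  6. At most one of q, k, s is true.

c = False, u = True, s = True, k = False, q = False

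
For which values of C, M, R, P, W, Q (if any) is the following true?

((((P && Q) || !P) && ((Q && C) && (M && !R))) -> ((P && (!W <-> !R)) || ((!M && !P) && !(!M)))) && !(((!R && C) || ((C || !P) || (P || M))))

Unsatisfiable

The conjunct !(((!R && C) || ((C || !P) || (P || M)))) is unsatisfiable on its own:
  P = True: this becomes !(((!R && C) || True)) = False.
  P = False: this becomes !(((!R && C) || True)) = False.
So the whole conjunction is unsatisfiable.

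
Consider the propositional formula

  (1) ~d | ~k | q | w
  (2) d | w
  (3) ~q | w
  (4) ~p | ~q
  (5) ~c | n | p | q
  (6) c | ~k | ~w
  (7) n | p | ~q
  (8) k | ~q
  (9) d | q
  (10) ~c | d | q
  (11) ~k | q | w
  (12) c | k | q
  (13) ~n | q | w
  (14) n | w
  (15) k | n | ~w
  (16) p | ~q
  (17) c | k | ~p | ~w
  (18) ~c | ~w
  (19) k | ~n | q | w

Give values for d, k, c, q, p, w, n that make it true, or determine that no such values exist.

The formula is unsatisfiable.

Case w = True:
  (~c | ~w) forces c = False.
  (c | ~k | ~w) forces k = False.
  (k | ~q) forces q = False.
  Clause (c | k | q) is falsified — contradiction.
Case w = False:
  (d | w) forces d = True.
  (~q | w) forces q = False.
  (~d | ~k | q | w) forces k = False.
  (c | k | q) forces c = True.
  (~n | q | w) forces n = False.
  Clause (n | w) is falsified — contradiction.
Both cases fail, so the formula is unsatisfiable.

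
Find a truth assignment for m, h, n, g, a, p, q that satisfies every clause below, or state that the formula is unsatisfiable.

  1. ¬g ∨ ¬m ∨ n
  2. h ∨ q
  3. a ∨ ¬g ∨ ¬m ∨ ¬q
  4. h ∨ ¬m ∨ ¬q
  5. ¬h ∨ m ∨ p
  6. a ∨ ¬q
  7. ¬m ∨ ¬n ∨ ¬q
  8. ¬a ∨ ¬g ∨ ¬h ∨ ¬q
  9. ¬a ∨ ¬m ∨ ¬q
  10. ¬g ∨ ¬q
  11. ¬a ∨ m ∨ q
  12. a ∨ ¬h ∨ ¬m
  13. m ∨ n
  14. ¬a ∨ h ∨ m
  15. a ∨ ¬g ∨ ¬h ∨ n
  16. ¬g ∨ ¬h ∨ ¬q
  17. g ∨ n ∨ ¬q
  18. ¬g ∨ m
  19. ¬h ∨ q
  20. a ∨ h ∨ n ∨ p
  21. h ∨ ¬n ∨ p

m: False, h: True, n: True, g: False, a: True, p: True, q: True

Set m = False.
  then (m ∨ n) forces n = True.
  then (¬g ∨ m) forces g = False.
Try h = False:
  (h ∨ q) forces q = True.
  (a ∨ ¬q) forces a = True.
  clause (¬a ∨ h ∨ m) is falsified — backtrack.
So h = True.
  then (¬h ∨ m ∨ p) forces p = True.
  then (¬h ∨ q) forces q = True.
  then (a ∨ ¬q) forces a = True.
All clauses satisfied.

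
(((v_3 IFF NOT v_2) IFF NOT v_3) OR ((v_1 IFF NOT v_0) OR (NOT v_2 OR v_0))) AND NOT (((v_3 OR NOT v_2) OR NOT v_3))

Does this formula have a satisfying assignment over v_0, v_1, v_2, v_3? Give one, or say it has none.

Unsatisfiable

The conjunct NOT (((v_3 OR NOT v_2) OR NOT v_3)) is unsatisfiable on its own:
  v_2=F, v_3=F: evaluates to False.
  v_2=F, v_3=T: evaluates to False.
  v_2=T, v_3=F: evaluates to False.
  v_2=T, v_3=T: evaluates to False.
So the whole conjunction is unsatisfiable.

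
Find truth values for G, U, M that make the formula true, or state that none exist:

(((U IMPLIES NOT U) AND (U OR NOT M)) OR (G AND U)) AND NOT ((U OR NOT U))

UNSATISFIABLE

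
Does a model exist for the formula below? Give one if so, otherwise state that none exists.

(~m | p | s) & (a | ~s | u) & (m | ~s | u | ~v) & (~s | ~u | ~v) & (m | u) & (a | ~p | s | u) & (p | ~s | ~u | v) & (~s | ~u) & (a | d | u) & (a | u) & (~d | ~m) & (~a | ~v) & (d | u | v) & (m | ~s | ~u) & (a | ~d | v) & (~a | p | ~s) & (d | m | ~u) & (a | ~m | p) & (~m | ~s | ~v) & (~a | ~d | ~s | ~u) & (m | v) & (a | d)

Set s = False.
Set u = True.
Set a = False.
  then (a | d) forces d = True.
  then (~d | ~m) forces m = False.
  then (a | ~d | v) forces v = True.
Set p = True.
All clauses satisfied.

s = False, u = True, a = False, d = True, m = False, v = True, p = True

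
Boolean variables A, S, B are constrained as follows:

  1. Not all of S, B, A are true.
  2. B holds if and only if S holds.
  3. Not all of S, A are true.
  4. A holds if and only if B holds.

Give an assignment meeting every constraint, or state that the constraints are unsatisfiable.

A = False; S = False; B = False

  (1) {S, B, A}: 0/3 true — not all ✓
  (2) B=F, S=F — same ✓
  (3) {S, A}: 0/2 true — not all ✓
  (4) A=F, B=F — same ✓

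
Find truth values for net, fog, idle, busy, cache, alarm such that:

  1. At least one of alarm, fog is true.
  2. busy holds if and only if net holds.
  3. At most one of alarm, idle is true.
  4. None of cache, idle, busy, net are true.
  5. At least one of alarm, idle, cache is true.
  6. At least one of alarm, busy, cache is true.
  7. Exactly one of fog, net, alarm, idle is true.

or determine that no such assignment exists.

net: False, fog: False, idle: False, busy: False, cache: False, alarm: True

  (1) {alarm, fog}: 1 true — at least one ✓
  (2) busy=F, net=F — same ✓
  (3) {alarm, idle}: 1 true — at most one ✓
  (4) {cache, idle, busy, net}: 0 true — none ✓
  (5) {alarm, idle, cache}: 1 true — at least one ✓
  (6) {alarm, busy, cache}: 1 true — at least one ✓
  (7) {fog, net, alarm, idle}: 1 true — exactly one ✓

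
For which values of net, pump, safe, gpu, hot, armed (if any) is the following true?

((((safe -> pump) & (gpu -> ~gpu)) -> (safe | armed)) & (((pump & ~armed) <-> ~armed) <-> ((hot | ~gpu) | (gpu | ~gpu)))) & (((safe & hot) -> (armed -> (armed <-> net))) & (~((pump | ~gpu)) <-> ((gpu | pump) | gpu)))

net = True, pump = False, safe = False, gpu = True, hot = True, armed = True

  (((safe -> pump) & (gpu -> ~gpu)) -> (safe | armed)) & (((pump & ~armed) <-> ~armed) <-> ((hot | ~gpu) | (gpu | ~gpu))) = True
    ((safe -> pump) & (gpu -> ~gpu)) -> (safe | armed) = True
      (safe -> pump) & (gpu -> ~gpu) = False
        safe -> pump = True
        gpu -> ~gpu = False
          ~gpu = False
      safe | armed = True
    ((pump & ~armed) <-> ~armed) <-> ((hot | ~gpu) | (gpu | ~gpu)) = True
      (pump & ~armed) <-> ~armed = True
        pump & ~armed = False
          ~armed = False
        ~armed = False
      (hot | ~gpu) | (gpu | ~gpu) = True
        hot | ~gpu = True
          ~gpu = False
        gpu | ~gpu = True
          ~gpu = False
  ((safe & hot) -> (armed -> (armed <-> net))) & (~((pump | ~gpu)) <-> ((gpu | pump) | gpu)) = True
    (safe & hot) -> (armed -> (armed <-> net)) = True
      safe & hot = False
      armed -> (armed <-> net) = True
        armed <-> net = True
    ~((pump | ~gpu)) <-> ((gpu | pump) | gpu) = True
      ~((pump | ~gpu)) = True
        pump | ~gpu = False
          ~gpu = False
      (gpu | pump) | gpu = True
        gpu | pump = True
Both conjuncts True, so the formula holds.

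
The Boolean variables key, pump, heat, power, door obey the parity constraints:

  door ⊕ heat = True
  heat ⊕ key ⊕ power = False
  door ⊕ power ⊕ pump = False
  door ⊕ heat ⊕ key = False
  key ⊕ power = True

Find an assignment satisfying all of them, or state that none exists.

key: True; pump: False; heat: True; power: False; door: False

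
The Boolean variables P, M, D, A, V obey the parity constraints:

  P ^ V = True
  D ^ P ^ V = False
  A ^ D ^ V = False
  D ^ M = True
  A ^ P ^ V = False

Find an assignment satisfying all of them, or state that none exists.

P = True, M = False, D = True, A = True, V = False

P ^ V = T ^ F = True ✓
D ^ P ^ V = T ^ T ^ F = False ✓
A ^ D ^ V = T ^ T ^ F = False ✓
D ^ M = T ^ F = True ✓
A ^ P ^ V = T ^ T ^ F = False ✓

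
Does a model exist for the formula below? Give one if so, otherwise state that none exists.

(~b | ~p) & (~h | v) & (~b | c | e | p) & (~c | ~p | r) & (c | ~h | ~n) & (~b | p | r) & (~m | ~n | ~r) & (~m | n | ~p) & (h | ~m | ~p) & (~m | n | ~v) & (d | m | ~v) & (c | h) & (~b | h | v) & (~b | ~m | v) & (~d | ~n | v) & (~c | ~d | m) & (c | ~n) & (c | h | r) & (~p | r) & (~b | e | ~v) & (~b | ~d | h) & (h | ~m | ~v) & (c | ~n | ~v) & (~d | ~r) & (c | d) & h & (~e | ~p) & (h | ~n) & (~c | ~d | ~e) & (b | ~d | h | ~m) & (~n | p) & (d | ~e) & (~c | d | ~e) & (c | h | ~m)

Unit clause (h) forces h = True.
In (~h | v) only v is left, so v = True.
Set m = False.
  then (d | m | ~v) forces d = True.
  then (~c | ~d | m) forces c = False.
  then (c | ~n) forces n = False.
  then (~d | ~r) forces r = False.
  then (~p | r) forces p = False.
  then (~b | p | r) forces b = False.
Set e = False.
All clauses satisfied.

m = False; b = False; c = False; n = False; v = True; e = False; h = True; p = False; d = True; r = False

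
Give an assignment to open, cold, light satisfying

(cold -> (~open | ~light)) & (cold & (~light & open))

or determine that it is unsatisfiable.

open = True; cold = True; light = False

  cold -> (~open | ~light) = True
    ~open | ~light = True
      ~open = False
      ~light = True
  cold & (~light & open) = True
    ~light & open = True
      ~light = True
Both conjuncts True, so the formula holds.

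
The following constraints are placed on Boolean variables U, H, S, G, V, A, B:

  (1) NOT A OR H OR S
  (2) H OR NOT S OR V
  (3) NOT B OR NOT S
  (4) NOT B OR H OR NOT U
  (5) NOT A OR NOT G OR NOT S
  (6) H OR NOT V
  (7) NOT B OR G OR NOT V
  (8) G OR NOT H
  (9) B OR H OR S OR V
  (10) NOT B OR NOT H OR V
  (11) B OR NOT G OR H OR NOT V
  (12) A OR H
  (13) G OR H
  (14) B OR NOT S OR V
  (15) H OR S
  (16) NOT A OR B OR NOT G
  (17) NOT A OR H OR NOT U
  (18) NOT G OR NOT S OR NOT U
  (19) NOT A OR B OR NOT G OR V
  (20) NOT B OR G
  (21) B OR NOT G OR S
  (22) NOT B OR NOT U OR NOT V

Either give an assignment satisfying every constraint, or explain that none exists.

Set U = False.
Set H = True.
  then (G OR NOT H) forces G = True.
Set S = False.
  then (B OR NOT G OR S) forces B = True.
  then (NOT B OR NOT H OR V) forces V = True.
Set A = True.
All clauses satisfied.

U = False, H = True, S = False, G = True, V = True, A = True, B = True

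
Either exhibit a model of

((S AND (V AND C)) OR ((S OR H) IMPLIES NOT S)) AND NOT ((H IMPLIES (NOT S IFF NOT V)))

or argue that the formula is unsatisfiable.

H=T, V=T, S=F, C=T

  (S AND (V AND C)) OR ((S OR H) IMPLIES NOT S) = True
    S AND (V AND C) = False
      V AND C = True
    (S OR H) IMPLIES NOT S = True
      S OR H = True
      NOT S = True
  NOT ((H IMPLIES (NOT S IFF NOT V))) = True
    H IMPLIES (NOT S IFF NOT V) = False
      NOT S IFF NOT V = False
        NOT S = True
        NOT V = False
Both conjuncts True, so the formula holds.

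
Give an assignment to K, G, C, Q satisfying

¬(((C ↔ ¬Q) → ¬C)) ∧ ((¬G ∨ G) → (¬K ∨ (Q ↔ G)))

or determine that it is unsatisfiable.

K=F, G=F, C=T, Q=F

  ¬(((C ↔ ¬Q) → ¬C)) = True
    (C ↔ ¬Q) → ¬C = False
      C ↔ ¬Q = True
        ¬Q = True
      ¬C = False
  (¬G ∨ G) → (¬K ∨ (Q ↔ G)) = True
    ¬G ∨ G = True
      ¬G = True
    ¬K ∨ (Q ↔ G) = True
      ¬K = True
      Q ↔ G = True
Both conjuncts True, so the formula holds.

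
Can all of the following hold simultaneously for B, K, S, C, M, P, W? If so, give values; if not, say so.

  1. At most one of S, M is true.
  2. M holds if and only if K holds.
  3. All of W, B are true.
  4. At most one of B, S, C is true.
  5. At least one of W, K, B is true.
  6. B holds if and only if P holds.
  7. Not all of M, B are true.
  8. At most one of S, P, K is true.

B=T; K=F; S=F; C=F; M=F; P=T; W=T

  (1) {S, M}: 0 true — at most one ✓
  (2) M=F, K=F — same ✓
  (3) {W, B}: all 2 true ✓
  (4) {B, S, C}: 1 true — at most one ✓
  (5) {W, K, B}: 2 true — at least one ✓
  (6) B=T, P=T — same ✓
  (7) {M, B}: 1/2 true — not all ✓
  (8) {S, P, K}: 1 true — at most one ✓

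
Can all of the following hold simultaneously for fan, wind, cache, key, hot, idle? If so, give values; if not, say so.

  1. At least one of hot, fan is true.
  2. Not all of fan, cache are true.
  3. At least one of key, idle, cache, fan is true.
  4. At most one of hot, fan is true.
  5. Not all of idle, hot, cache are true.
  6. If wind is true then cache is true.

fan=T, wind=F, cache=F, key=F, hot=F, idle=F

  (1) {hot, fan}: 1 true — at least one ✓
  (2) {fan, cache}: 1/2 true — not all ✓
  (3) {key, idle, cache, fan}: 1 true — at least one ✓
  (4) {hot, fan}: 1 true — at most one ✓
  (5) {idle, hot, cache}: 0/3 true — not all ✓
  (6) wind=F ⇒ cache: vacuous ✓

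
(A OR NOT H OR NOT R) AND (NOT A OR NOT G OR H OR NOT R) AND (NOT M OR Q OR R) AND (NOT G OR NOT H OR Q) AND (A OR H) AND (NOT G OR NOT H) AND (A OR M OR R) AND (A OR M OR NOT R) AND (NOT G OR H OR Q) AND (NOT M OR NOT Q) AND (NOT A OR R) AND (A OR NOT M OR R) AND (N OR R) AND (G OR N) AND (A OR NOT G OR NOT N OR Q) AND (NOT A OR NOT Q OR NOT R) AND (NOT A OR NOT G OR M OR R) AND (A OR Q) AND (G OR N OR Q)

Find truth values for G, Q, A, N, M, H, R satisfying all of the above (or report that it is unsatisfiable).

Try G = True:
  (NOT G OR NOT H) forces H = False.
  (A OR H) forces A = True.
  (NOT A OR NOT G OR H OR NOT R) forces R = False.
  clause (NOT A OR R) is falsified — backtrack.
So G = False.
  then (G OR N) forces N = True.
Set Q = False.
  then (A OR Q) forces A = True.
  then (NOT A OR R) forces R = True.
Set M = True.
Set H = False.
All clauses satisfied.

G: False, Q: False, A: True, N: True, M: True, H: False, R: True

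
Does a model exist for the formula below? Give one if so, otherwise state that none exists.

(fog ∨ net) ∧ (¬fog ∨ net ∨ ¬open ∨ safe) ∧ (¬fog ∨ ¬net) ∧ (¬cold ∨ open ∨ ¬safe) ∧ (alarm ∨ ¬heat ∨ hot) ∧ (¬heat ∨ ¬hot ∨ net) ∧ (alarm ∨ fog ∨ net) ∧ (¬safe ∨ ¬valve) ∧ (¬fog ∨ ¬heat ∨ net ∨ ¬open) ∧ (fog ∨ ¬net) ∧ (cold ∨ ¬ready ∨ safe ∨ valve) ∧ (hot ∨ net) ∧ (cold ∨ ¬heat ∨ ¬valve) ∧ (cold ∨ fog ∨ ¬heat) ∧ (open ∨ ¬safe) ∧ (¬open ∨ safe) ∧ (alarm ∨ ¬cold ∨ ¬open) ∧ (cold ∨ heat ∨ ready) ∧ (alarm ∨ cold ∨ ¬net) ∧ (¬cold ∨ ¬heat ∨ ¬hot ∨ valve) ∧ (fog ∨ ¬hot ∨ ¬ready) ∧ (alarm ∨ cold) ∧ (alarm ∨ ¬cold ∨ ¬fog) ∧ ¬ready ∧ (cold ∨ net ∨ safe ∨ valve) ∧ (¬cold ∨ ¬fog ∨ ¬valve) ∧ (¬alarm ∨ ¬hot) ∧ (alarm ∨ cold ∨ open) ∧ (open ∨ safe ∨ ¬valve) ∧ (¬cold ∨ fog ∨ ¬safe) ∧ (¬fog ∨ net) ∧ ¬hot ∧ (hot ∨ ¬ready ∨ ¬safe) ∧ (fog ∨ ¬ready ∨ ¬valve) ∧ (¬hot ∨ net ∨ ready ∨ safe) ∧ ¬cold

Unsatisfiable

Case hot = True:
  Clause (¬hot) is falsified — contradiction.
Case hot = False:
  (hot ∨ net) forces net = True.
  (¬fog ∨ ¬net) forces fog = False.
  Clause (fog ∨ ¬net) is falsified — contradiction.
Both cases fail, so the formula is unsatisfiable.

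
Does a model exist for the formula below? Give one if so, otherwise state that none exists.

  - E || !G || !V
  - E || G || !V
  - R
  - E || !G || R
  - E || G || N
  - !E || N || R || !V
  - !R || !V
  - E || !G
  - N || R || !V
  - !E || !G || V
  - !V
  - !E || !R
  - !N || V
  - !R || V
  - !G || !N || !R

Unsatisfiable

Case R = True:
  (!R || !V) forces V = False.
  Clause (!R || V) is falsified — contradiction.
Case R = False:
  Clause (R) is falsified — contradiction.
Both cases fail, so the formula is unsatisfiable.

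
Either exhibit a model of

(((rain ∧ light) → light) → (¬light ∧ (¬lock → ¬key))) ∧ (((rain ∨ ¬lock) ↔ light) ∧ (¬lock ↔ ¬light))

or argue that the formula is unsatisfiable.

Case light = True: the conjunct ((rain ∧ light) → light) → (¬light ∧ (¬lock → ¬key)) becomes (rain → True) → (False ∧ (¬lock → ¬key)) = False.
Case light = False: the formula simplifies to (¬lock → ¬key) ∧ (¬((rain ∨ ¬lock)) ∧ ¬lock).
  lock = True: the conjunct ¬lock is False.
  lock = False: the conjunct ¬((rain ∨ ¬lock)) becomes ¬((rain ∨ True)) = False.
Both cases fail — unsatisfiable.

Unsatisfiable — no assignment works.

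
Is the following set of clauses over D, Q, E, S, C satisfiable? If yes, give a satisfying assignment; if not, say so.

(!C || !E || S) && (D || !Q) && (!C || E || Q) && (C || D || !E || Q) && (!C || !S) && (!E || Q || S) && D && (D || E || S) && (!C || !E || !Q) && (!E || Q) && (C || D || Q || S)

D: True; Q: False; E: False; S: False; C: False

Unit clause (D) forces D = True.
Set Q = False.
  then (!E || Q) forces E = False.
  then (!C || E || Q) forces C = False.
Set S = False.
All clauses satisfied.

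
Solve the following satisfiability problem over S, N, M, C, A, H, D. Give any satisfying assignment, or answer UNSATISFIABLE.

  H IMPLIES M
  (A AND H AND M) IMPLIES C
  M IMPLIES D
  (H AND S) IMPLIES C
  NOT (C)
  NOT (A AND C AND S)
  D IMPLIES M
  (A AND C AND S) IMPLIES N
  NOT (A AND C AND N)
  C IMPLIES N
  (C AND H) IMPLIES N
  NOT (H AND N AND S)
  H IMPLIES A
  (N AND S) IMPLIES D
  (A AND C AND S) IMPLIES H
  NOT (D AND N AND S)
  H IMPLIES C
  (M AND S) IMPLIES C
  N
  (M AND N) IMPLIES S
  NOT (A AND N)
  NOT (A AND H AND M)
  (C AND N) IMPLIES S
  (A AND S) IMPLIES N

Unit clause (NOT C) forces C = False.
Unit clause (N) forces N = True.
In (C OR NOT H) only NOT H is left, so H = False.
In (NOT A OR NOT N) only NOT A is left, so A = False.
Try S = True:
  (C OR NOT M OR NOT S) forces M = False.
  (D OR NOT N OR NOT S) forces D = True.
  clause (NOT D OR M) is falsified — backtrack.
So S = False.
  then (NOT M OR NOT N OR S) forces M = False.
  then (NOT D OR M) forces D = False.
All clauses satisfied.

S = False, N = True, M = False, C = False, A = False, H = False, D = False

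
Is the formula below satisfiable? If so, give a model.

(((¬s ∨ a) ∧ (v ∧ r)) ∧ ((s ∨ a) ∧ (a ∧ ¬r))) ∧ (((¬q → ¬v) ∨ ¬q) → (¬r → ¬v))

UNSATISFIABLE

Case r = True: the conjunct ¬r is False.
Case r = False: the conjunct r is False.
Both cases fail — unsatisfiable.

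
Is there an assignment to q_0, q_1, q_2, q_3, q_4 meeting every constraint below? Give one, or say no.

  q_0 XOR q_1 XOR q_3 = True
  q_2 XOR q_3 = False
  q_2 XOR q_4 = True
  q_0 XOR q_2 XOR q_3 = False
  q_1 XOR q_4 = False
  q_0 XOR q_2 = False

q_0: False, q_1: True, q_2: False, q_3: False, q_4: True

q_0 XOR q_1 XOR q_3 = F XOR T XOR F = True ✓
q_2 XOR q_3 = F XOR F = False ✓
q_2 XOR q_4 = F XOR T = True ✓
q_0 XOR q_2 XOR q_3 = F XOR F XOR F = False ✓
q_1 XOR q_4 = T XOR T = False ✓
q_0 XOR q_2 = F XOR F = False ✓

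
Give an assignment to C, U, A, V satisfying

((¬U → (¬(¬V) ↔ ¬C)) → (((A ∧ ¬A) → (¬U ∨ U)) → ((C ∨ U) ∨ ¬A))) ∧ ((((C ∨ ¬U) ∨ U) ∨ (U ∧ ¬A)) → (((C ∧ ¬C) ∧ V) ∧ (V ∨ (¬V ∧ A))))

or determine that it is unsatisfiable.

No satisfying assignment exists.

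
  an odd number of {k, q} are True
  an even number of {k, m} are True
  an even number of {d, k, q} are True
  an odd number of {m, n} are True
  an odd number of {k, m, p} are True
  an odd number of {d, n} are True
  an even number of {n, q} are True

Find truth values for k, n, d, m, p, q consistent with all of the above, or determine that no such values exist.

k = True; n = False; d = True; m = True; p = True; q = False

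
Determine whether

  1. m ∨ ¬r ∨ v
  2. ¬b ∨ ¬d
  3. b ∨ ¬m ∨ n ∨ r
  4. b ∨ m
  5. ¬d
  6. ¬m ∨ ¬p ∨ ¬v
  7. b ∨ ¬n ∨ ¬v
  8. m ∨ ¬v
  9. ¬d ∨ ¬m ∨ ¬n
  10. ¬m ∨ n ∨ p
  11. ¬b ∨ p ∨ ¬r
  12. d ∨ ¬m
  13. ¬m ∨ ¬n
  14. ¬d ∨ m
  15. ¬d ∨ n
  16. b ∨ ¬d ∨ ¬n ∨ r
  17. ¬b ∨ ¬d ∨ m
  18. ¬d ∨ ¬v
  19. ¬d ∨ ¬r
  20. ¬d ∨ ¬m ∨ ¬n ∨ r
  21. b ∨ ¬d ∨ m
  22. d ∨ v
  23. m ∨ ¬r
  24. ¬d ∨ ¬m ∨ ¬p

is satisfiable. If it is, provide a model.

UNSATISFIABLE

Case v = True:
  (¬d) forces d = False.
  (m ∨ ¬v) forces m = True.
  Clause (d ∨ ¬m) is falsified — contradiction.
Case v = False:
  (¬d) forces d = False.
  Clause (d ∨ v) is falsified — contradiction.
Both cases fail, so the formula is unsatisfiable.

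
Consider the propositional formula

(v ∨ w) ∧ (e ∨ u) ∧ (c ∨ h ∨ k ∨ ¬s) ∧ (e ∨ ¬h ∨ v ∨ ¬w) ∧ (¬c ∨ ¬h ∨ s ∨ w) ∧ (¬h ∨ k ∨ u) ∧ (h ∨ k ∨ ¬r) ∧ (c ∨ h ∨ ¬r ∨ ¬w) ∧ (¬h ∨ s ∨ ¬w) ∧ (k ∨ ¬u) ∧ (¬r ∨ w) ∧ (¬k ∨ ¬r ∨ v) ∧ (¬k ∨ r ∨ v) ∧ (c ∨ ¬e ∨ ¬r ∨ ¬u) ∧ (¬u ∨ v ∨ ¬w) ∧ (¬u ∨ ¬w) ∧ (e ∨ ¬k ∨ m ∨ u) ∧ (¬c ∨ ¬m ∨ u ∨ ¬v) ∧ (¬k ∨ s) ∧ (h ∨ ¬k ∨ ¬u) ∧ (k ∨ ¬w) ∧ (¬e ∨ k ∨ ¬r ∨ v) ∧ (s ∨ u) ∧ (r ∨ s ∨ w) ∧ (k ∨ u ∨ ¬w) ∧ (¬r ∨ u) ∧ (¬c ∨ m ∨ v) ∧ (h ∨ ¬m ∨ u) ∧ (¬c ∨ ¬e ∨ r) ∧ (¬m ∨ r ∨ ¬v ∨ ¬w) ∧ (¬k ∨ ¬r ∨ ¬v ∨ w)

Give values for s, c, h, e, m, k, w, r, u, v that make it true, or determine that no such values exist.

s = True; c = False; h = True; e = False; m = True; k = True; w = False; r = False; u = True; v = True

Try s = False:
  (¬k ∨ s) forces k = False.
  (k ∨ ¬u) forces u = False.
  clause (s ∨ u) is falsified — backtrack.
So s = True.
Set c = False.
Set h = True.
Set e = False.
  then (e ∨ u) forces u = True.
  then (k ∨ ¬u) forces k = True.
  then (¬u ∨ ¬w) forces w = False.
  then (v ∨ w) forces v = True.
  then (¬r ∨ w) forces r = False.
Set m = True.
All clauses satisfied.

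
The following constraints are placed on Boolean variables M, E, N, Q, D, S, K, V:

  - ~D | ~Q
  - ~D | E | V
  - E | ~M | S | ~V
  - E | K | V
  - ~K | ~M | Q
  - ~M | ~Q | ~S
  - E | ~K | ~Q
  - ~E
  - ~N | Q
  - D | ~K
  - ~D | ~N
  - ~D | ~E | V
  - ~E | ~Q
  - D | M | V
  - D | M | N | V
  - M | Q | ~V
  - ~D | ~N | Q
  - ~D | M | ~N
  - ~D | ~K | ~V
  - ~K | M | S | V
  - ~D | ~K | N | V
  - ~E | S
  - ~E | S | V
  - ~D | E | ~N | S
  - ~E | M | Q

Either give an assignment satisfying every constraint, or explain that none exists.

Unit clause (~E) forces E = False.
Set M = False.
Set N = False.
Set Q = True.
  then (~D | ~Q) forces D = False.
  then (E | ~K | ~Q) forces K = False.
  then (D | M | V) forces V = True.
Set S = True.
All clauses satisfied.

M = False, E = False, N = False, Q = True, D = False, S = True, K = False, V = True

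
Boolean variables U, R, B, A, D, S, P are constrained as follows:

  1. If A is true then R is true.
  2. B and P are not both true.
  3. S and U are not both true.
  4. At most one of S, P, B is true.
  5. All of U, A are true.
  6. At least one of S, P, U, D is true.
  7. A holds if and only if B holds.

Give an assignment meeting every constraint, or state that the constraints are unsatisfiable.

U: True, R: True, B: True, A: True, D: False, S: False, P: False

  (1) A=T ⇒ R: T ✓
  (2) B=T, P=F — not both ✓
  (3) S=F, U=T — not both ✓
  (4) {S, P, B}: 1 true — at most one ✓
  (5) {U, A}: all 2 true ✓
  (6) {S, P, U, D}: 1 true — at least one ✓
  (7) A=T, B=T — same ✓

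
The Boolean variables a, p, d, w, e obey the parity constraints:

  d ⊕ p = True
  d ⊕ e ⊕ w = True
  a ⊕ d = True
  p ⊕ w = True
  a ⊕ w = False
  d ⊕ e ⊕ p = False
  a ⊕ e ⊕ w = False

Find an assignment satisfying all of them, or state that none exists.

Adding constraints 1, 3, 4, 5 mod 2: every variable appears an even number of times on the left, so the left side is 0.
But the right sides sum to 1 (mod 2). 0 ≠ 1 — the system is inconsistent.

UNSATISFIABLE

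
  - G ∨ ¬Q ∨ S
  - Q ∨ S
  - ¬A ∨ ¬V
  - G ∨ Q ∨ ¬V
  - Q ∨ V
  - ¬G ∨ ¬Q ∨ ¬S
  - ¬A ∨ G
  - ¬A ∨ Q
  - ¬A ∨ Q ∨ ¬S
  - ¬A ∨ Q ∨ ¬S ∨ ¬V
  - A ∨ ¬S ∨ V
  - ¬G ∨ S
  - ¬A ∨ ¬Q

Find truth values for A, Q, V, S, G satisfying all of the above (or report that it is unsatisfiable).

Try A = True:
  (¬A ∨ ¬V) forces V = False.
  (Q ∨ V) forces Q = True.
  clause (¬A ∨ ¬Q) is falsified — backtrack.
So A = False.
Set Q = False.
  then (Q ∨ S) forces S = True.
  then (Q ∨ V) forces V = True.
  then (G ∨ Q ∨ ¬V) forces G = True.
All clauses satisfied.

A=F, Q=F, V=T, S=T, G=T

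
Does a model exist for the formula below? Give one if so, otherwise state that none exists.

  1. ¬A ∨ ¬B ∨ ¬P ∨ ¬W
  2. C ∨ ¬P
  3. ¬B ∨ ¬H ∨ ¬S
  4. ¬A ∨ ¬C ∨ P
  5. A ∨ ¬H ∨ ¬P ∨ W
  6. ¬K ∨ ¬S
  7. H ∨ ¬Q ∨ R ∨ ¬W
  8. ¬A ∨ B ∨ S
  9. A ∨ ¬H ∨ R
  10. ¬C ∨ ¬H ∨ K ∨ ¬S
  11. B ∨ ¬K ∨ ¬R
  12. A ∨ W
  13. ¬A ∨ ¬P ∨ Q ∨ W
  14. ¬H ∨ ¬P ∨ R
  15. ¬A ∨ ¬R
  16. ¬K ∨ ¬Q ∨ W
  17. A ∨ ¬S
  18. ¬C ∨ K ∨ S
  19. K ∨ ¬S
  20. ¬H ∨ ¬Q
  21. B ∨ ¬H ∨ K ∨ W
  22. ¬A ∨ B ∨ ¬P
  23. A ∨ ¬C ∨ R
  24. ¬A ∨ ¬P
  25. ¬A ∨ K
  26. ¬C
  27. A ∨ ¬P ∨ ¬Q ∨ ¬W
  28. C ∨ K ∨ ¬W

Q=F, W=F, S=F, B=T, A=T, H=F, R=F, K=T, C=F, P=F

Unit clause (¬C) forces C = False.
In (C ∨ ¬P) only ¬P is left, so P = False.
Set Q = False.
Set W = False.
  then (A ∨ W) forces A = True.
  then (¬A ∨ ¬R) forces R = False.
  then (¬A ∨ K) forces K = True.
  then (¬K ∨ ¬S) forces S = False.
  then (¬A ∨ B ∨ S) forces B = True.
Set H = False.
All clauses satisfied.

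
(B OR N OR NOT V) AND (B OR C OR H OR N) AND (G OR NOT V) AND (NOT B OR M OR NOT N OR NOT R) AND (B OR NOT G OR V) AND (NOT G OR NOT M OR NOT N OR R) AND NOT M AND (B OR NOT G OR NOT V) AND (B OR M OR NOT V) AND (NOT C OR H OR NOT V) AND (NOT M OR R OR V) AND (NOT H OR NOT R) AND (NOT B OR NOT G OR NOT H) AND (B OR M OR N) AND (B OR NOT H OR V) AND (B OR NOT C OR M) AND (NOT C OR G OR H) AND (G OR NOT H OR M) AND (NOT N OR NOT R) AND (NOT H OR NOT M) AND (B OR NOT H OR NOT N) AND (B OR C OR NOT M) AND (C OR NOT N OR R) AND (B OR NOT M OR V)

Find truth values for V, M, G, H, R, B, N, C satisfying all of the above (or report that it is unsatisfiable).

V = False, M = False, G = True, H = False, R = False, B = True, N = False, C = True

Unit clause (NOT M) forces M = False.
Set V = False.
Set G = True.
  then (B OR NOT G OR V) forces B = True.
  then (NOT B OR NOT G OR NOT H) forces H = False.
Set R = False.
Set N = False.
Set C = True.
All clauses satisfied.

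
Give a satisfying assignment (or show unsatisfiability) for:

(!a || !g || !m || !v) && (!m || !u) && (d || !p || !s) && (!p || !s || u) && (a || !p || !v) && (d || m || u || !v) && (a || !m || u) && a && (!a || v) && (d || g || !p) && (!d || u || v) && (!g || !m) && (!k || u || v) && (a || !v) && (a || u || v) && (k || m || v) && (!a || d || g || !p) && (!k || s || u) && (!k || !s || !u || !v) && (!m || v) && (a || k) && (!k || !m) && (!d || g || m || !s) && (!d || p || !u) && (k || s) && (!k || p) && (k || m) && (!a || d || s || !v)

a=T, m=F, v=T, g=T, d=T, u=T, s=F, p=T, k=T

Unit clause (a) forces a = True.
In (!a || v) only v is left, so v = True.
Set m = False.
  then (k || m) forces k = True.
  then (!k || p) forces p = True.
Set g = True.
Try d = False:
  (d || !p || !s) forces s = False.
  clause (!a || d || s || !v) is falsified — backtrack.
So d = True.
Set u = True.
  then (!k || !s || !u || !v) forces s = False.
All clauses satisfied.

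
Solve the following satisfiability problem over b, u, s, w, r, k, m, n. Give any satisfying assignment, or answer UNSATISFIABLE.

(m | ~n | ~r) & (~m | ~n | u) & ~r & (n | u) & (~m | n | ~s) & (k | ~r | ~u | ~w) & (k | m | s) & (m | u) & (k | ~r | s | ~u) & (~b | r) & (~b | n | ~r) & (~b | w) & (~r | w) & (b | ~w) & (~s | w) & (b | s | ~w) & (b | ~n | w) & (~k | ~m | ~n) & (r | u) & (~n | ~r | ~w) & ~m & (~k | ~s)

Unit clause (~r) forces r = False.
In (~b | r) only ~b is left, so b = False.
In (b | ~w) only ~w is left, so w = False.
In (~s | w) only ~s is left, so s = False.
In (b | ~n | w) only ~n is left, so n = False.
In (r | u) only u is left, so u = True.
Unit clause (~m) forces m = False.
In (k | m | s) only k is left, so k = True.
All clauses satisfied.

b: False, u: True, s: False, w: False, r: False, k: True, m: False, n: False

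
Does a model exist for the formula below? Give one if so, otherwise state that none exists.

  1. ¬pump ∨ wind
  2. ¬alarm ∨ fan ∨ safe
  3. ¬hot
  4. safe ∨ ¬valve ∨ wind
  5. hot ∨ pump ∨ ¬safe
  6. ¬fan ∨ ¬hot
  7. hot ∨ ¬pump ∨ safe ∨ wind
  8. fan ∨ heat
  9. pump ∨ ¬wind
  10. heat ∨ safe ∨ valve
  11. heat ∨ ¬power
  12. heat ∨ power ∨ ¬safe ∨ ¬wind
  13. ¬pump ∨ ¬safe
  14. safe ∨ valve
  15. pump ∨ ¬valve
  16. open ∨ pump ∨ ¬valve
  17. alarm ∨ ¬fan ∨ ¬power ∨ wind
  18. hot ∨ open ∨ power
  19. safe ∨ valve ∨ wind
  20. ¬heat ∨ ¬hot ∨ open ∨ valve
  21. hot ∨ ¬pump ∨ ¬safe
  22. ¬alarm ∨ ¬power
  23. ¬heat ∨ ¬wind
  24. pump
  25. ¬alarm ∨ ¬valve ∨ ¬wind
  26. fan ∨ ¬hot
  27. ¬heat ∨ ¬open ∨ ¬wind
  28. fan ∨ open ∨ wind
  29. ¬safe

Unit clause (¬hot) forces hot = False.
Unit clause (pump) forces pump = True.
Unit clause (¬safe) forces safe = False.
In (¬pump ∨ wind) only wind is left, so wind = True.
In (safe ∨ valve) only valve is left, so valve = True.
In (¬heat ∨ ¬wind) only ¬heat is left, so heat = False.
In (¬alarm ∨ ¬valve ∨ ¬wind) only ¬alarm is left, so alarm = False.
In (fan ∨ heat) only fan is left, so fan = True.
In (heat ∨ ¬power) only ¬power is left, so power = False.
In (hot ∨ open ∨ power) only open is left, so open = True.
All clauses satisfied.

pump=T; open=T; wind=T; alarm=F; heat=F; valve=T; power=F; safe=F; fan=T; hot=F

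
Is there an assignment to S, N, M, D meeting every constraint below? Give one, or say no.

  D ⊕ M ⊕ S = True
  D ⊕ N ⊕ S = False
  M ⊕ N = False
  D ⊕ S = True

Unsatisfiable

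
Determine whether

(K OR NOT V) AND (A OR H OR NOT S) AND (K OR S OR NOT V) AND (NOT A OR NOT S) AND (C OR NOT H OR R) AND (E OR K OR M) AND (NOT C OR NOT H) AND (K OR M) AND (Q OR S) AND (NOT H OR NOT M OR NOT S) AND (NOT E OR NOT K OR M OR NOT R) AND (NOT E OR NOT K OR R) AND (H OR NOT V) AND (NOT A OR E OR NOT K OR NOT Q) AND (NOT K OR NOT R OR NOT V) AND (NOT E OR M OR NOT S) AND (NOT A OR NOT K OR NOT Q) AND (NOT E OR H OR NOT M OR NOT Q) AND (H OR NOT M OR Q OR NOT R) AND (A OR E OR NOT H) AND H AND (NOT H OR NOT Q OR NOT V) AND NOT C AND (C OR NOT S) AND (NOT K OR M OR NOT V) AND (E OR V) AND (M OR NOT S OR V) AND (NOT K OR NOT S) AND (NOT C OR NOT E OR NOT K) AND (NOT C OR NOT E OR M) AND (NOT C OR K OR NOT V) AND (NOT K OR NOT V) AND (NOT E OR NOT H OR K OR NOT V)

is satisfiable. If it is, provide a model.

H: True, M: True, K: False, C: False, V: False, R: True, Q: True, A: False, S: False, E: True

Unit clause (H) forces H = True.
Unit clause (NOT C) forces C = False.
In (C OR NOT S) only NOT S is left, so S = False.
In (C OR NOT H OR R) only R is left, so R = True.
In (Q OR S) only Q is left, so Q = True.
In (NOT H OR NOT Q OR NOT V) only NOT V is left, so V = False.
In (E OR V) only E is left, so E = True.
Set M = True.
Set K = False.
Set A = False.
All clauses satisfied.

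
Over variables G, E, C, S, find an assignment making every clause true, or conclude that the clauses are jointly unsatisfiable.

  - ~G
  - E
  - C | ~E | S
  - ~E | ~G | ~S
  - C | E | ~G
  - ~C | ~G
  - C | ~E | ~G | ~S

Unit clause (~G) forces G = False.
Unit clause (E) forces E = True.
Set C = False.
  then (C | ~E | S) forces S = True.
Check each clause:
  (~G): ~G holds.
  (E): E holds.
  (C | ~E | S): S holds.
  (~E | ~G | ~S): ~G holds.
  (C | E | ~G): E holds.
  (~C | ~G): ~C holds.
  (C | ~E | ~G | ~S): ~G holds.
All clauses satisfied.

G = False, E = True, C = False, S = True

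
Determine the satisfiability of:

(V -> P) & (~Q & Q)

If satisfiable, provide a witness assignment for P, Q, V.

No satisfying assignment exists.

Case Q = True: the conjunct ~Q is False.
Case Q = False: the conjunct Q is False.
Both cases fail — unsatisfiable.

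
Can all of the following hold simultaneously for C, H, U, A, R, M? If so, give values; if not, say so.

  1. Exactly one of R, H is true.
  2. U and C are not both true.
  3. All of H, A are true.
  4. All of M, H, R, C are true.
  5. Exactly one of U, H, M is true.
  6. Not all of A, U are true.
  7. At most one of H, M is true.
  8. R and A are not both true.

UNSATISFIABLE

Case M = True:
  (3) forces H = True.
  Constraint (5) is violated (H=T, M=T) — contradiction.
Case M = False:
  Constraint (4) is violated (M=F) — contradiction.
Both cases fail — unsatisfiable.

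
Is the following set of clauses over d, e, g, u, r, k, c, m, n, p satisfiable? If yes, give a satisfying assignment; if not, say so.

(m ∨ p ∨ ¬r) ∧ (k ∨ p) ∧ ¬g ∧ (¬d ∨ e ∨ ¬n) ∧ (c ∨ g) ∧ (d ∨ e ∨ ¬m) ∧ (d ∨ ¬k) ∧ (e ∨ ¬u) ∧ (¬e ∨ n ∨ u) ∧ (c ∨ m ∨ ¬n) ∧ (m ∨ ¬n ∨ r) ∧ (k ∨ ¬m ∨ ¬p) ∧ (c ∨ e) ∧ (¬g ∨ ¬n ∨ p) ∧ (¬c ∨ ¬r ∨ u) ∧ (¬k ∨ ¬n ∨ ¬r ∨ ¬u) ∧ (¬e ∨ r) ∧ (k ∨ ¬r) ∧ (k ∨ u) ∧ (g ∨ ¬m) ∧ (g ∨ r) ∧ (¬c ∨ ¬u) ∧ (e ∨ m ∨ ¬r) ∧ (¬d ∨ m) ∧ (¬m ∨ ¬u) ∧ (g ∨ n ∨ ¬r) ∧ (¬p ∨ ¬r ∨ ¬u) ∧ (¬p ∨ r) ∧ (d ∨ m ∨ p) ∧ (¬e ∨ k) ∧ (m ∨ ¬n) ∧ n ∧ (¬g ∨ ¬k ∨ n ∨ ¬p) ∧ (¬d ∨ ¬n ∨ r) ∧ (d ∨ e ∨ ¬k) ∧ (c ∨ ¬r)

Case n = True:
  (¬g) forces g = False.
  (c ∨ g) forces c = True.
  (g ∨ ¬m) forces m = False.
  Clause (m ∨ ¬n) is falsified — contradiction.
Case n = False:
  Clause (n) is falsified — contradiction.
Both cases fail, so the formula is unsatisfiable.

No satisfying assignment exists.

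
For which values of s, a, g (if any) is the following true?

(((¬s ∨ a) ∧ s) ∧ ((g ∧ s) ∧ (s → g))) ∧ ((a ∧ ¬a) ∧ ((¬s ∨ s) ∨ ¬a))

Case a = True: the conjunct ¬a is False.
Case a = False: the conjunct a is False.
Both cases fail — unsatisfiable.

No satisfying assignment exists.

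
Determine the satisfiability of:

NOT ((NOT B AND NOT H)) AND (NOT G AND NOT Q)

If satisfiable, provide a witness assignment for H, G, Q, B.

H=T, G=F, Q=F, B=T

  NOT ((NOT B AND NOT H)) = True
    NOT B AND NOT H = False
      NOT B = False
      NOT H = False
  NOT G AND NOT Q = True
    NOT G = True
    NOT Q = True
Both conjuncts True, so the formula holds.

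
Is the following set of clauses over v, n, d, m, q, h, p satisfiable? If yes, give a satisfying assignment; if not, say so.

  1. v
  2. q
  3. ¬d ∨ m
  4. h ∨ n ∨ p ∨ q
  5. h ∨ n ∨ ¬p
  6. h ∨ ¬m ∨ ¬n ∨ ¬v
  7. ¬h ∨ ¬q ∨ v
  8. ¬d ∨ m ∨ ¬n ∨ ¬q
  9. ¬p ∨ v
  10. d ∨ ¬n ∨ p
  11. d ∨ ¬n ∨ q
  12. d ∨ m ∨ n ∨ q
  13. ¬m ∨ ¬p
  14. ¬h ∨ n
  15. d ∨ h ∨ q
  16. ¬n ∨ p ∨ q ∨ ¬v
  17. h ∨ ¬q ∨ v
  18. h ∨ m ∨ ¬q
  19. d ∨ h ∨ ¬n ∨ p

Unit clause (v) forces v = True.
Unit clause (q) forces q = True.
Set n = False.
  then (¬h ∨ n) forces h = False.
  then (h ∨ m ∨ ¬q) forces m = True.
  then (h ∨ n ∨ ¬p) forces p = False.
Set d = True.
All clauses satisfied.

v = True; n = False; d = True; m = True; q = True; h = False; p = False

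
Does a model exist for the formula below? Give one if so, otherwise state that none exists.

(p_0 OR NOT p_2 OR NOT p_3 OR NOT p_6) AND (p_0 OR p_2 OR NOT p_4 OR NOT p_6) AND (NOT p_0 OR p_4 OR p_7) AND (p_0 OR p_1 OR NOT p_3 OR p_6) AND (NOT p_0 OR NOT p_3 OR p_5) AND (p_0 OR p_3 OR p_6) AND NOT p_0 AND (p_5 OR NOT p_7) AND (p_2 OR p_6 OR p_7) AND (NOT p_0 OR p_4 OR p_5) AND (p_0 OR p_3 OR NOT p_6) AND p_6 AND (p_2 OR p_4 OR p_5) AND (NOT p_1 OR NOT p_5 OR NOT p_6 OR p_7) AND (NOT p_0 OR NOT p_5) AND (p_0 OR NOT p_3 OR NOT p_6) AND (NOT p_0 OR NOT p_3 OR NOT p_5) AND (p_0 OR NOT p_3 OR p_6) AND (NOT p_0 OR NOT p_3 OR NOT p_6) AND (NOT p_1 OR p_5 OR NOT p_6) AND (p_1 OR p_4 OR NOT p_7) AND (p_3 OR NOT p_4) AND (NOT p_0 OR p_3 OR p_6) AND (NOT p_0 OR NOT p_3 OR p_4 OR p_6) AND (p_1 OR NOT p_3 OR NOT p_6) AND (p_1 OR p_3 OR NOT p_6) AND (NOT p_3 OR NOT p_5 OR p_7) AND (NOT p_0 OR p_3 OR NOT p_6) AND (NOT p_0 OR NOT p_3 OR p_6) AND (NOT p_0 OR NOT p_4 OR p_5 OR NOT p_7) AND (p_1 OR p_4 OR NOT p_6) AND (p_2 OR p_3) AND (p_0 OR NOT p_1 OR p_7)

Case p_0 = True:
  Clause (NOT p_0) is falsified — contradiction.
Case p_0 = False:
  (p_6) forces p_6 = True.
  (p_0 OR p_3 OR NOT p_6) forces p_3 = True.
  Clause (p_0 OR NOT p_3 OR NOT p_6) is falsified — contradiction.
Both cases fail, so the formula is unsatisfiable.

The formula is unsatisfiable.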